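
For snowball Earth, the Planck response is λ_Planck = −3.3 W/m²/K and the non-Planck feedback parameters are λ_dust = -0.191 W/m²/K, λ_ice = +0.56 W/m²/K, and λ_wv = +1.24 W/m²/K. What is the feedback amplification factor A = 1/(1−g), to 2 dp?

1.95

Convert to gains: g_dust = -0.191/3.3 = -0.05788; g_ice = 0.56/3.3 = 0.1697; g_wv = 1.24/3.3 = 0.3758.
Total gain g = 0.48762.
A = 1/(1 − 0.48762) = 1.95.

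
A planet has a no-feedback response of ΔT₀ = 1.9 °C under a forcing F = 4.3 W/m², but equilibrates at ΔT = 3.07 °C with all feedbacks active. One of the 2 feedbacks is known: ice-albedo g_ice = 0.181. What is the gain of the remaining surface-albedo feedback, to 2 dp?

0.20

Amplification A = ΔT/ΔT₀ = 3.07/1.9 = 1.616.
Total gain g = 1 − 1/A = 1 − 1/1.616 = 0.3812.
The known gain is 0.181.
g_alb = 0.3812 − 0.181 = 0.20.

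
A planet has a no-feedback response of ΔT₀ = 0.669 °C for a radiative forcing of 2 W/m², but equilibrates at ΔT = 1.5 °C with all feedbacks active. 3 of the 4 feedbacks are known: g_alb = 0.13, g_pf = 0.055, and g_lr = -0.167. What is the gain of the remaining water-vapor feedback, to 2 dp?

Amplification A = ΔT/ΔT₀ = 1.5/0.669 = 2.242.
Total gain g = 1 − 1/A = 1 − 1/2.242 = 0.554.
Known gains sum to 0.13 + 0.055 − 0.167 = 0.018.
g_wv = 0.554 − 0.018 = 0.54.

0.54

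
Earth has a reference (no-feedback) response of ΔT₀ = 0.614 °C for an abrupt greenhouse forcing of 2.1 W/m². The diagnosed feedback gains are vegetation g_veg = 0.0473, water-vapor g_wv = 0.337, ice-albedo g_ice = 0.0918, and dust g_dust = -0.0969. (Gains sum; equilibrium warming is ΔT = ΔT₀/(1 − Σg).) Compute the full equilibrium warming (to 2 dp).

0.99 °C

Total gain g = 0.0473 + 0.337 + 0.0918 − 0.0969 = 0.3792.
Amplification A = 1/(1 − 0.3792) = 1.611.
ΔT = 0.614 × 1.611 = 0.99 °C.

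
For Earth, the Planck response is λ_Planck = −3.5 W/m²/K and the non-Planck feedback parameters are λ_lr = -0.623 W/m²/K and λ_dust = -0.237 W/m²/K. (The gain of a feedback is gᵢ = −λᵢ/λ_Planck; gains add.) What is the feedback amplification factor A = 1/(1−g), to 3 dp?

Convert to gains: g_lr = -0.623/3.5 = -0.178; g_dust = -0.237/3.5 = -0.06771.
Total gain g = -0.24571.
A = 1/(1 + 0.24571) = 0.803.

0.803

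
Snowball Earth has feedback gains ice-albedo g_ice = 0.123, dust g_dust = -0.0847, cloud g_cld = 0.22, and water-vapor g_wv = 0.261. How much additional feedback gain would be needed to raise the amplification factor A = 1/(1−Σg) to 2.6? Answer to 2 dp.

Current total gain = 0.5193.
Target gain for A = 2.6: g* = 1 − 1/2.6 = 0.6154.
Additional gain needed = 0.6154 − 0.5193 = 0.10.

0.10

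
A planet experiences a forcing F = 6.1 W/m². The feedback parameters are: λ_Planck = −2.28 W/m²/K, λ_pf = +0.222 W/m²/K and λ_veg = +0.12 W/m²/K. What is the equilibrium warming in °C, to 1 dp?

3.1 °C

Net feedback parameter λ = (−2.28) + (+0.222) + (+0.12) = -1.938 W/m²/K.
ΔT = −F/λ = −6.1/(-1.938) = 3.1 °C.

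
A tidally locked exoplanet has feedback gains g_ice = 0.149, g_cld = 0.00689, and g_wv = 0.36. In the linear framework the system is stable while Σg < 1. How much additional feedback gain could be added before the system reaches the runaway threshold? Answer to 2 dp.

0.48

Current total gain = 0.149 + 0.00689 + 0.36 = 0.51589.
Margin to runaway = 1 − 0.51589 = 0.48.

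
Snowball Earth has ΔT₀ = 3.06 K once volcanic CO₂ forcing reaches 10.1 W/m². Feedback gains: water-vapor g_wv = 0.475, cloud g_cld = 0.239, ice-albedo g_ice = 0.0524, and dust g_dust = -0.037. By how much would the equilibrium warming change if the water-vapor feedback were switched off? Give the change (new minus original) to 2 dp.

Original: g = 0.7294, ΔT = 3.06/(1−0.7294) = 11.3082 K.
Without water-vapor: g' = 0.2544, ΔT' = 3.06/(1−0.2544) = 4.1041 K.
Change = 4.1041 − 11.3082 = -7.20 K.

-7.20 K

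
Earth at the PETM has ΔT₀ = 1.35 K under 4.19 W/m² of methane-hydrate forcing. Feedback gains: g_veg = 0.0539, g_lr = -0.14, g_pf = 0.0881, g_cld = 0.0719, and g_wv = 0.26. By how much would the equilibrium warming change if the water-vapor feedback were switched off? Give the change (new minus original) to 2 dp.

Original: g = 0.3339, ΔT = 1.35/(1−0.3339) = 2.0267 K.
Without water-vapor: g' = 0.0739, ΔT' = 1.35/(1−0.0739) = 1.4577 K.
Change = 1.4577 − 2.0267 = -0.57 K.

-0.57 K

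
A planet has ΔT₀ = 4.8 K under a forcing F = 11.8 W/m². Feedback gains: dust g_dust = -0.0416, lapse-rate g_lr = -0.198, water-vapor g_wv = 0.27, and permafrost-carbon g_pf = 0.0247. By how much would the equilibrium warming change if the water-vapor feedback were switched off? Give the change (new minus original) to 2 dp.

Original: g = 0.0551, ΔT = 4.8/(1−0.0551) = 5.0799 K.
Without water-vapor: g' = -0.2149, ΔT' = 4.8/(1+0.2149) = 3.9509 K.
Change = 3.9509 − 5.0799 = -1.13 K.

-1.13 K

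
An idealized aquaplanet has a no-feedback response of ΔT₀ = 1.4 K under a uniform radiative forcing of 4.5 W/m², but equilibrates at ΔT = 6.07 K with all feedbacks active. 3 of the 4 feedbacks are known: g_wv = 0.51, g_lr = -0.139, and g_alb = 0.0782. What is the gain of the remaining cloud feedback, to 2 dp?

Amplification A = ΔT/ΔT₀ = 6.07/1.4 = 4.336.
Total gain g = 1 − 1/A = 1 − 1/4.336 = 0.7694.
Known gains sum to 0.51 − 0.139 + 0.0782 = 0.4492.
g_cld = 0.7694 − 0.4492 = 0.32.

0.32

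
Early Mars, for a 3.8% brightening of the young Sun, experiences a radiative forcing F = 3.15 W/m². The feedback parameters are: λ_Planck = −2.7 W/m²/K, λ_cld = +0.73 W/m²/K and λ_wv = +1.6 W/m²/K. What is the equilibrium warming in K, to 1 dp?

Net feedback parameter λ = (−2.7) + (+0.73) + (+1.6) = -0.37 W/m²/K.
ΔT = −F/λ = −3.15/(-0.37) = 8.5 K.

8.5 K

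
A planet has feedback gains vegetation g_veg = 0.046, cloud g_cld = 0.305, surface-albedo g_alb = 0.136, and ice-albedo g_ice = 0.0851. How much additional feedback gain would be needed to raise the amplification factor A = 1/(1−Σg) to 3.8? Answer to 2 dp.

Current total gain = 0.5721.
Target gain for A = 3.8: g* = 1 − 1/3.8 = 0.7368.
Additional gain needed = 0.7368 − 0.5721 = 0.16.

0.16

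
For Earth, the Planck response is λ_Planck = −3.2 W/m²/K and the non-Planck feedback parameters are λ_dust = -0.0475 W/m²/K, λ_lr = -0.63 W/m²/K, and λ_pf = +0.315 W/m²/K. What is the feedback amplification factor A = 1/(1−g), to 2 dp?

0.90

Convert to gains: g_dust = -0.0475/3.2 = -0.01484; g_lr = -0.63/3.2 = -0.1969; g_pf = 0.315/3.2 = 0.09844.
Total gain g = -0.1133.
A = 1/(1 + 0.1133) = 0.90.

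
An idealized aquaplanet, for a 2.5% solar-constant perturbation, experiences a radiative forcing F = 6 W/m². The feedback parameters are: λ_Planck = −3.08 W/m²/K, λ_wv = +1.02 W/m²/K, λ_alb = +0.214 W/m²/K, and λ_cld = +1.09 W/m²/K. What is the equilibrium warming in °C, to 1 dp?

7.9 °C

Net feedback parameter λ = (−3.08) + (+1.02) + (+0.214) + (+1.09) = -0.756 W/m²/K.
ΔT = −F/λ = −6/(-0.756) = 7.9 °C.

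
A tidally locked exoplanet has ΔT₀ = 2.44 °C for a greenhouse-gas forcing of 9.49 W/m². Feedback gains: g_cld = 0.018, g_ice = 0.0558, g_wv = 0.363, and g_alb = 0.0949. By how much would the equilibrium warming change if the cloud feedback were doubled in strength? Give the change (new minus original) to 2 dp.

Original: g = 0.5317, ΔT = 2.44/(1−0.5317) = 5.2103 °C.
With doubled cloud: g' = 0.5497, ΔT' = 2.44/(1−0.5497) = 5.4186 °C.
Change = 5.4186 − 5.2103 = 0.21 °C.

0.21 °C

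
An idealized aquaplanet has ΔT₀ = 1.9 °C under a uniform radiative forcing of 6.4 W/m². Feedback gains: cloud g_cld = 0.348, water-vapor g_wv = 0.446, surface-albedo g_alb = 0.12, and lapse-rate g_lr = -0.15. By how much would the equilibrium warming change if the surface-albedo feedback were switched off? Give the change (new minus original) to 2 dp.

-2.71 °C

Original: g = 0.764, ΔT = 1.9/(1−0.764) = 8.0508 °C.
Without surface-albedo: g' = 0.644, ΔT' = 1.9/(1−0.644) = 5.3371 °C.
Change = 5.3371 − 8.0508 = -2.71 °C.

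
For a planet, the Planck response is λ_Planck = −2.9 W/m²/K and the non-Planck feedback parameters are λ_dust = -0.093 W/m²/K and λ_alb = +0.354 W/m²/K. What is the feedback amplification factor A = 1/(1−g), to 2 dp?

1.10

Convert to gains: g_dust = -0.093/2.9 = -0.03207; g_alb = 0.354/2.9 = 0.1221.
Total gain g = 0.09003.
A = 1/(1 − 0.09003) = 1.10.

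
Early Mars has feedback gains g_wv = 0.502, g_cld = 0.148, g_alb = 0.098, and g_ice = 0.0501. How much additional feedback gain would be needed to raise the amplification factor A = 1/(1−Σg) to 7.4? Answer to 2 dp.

Current total gain = 0.7981.
Target gain for A = 7.4: g* = 1 − 1/7.4 = 0.8649.
Additional gain needed = 0.8649 − 0.7981 = 0.07.

0.07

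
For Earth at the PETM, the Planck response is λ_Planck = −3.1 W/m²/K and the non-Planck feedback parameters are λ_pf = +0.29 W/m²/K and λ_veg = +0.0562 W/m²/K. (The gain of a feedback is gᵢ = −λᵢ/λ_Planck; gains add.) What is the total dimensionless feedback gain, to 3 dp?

Convert to gains: g_pf = 0.29/3.1 = 0.09355; g_veg = 0.0562/3.1 = 0.01813.
Total gain g = 0.11168.

0.112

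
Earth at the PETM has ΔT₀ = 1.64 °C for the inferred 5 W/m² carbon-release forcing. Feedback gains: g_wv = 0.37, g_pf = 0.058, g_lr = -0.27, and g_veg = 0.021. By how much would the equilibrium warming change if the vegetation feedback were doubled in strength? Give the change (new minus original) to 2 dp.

0.05 °C

Original: g = 0.179, ΔT = 1.64/(1−0.179) = 1.9976 °C.
With doubled vegetation: g' = 0.2, ΔT' = 1.64/(1−0.2) = 2.0500 °C.
Change = 2.0500 − 1.9976 = 0.05 °C.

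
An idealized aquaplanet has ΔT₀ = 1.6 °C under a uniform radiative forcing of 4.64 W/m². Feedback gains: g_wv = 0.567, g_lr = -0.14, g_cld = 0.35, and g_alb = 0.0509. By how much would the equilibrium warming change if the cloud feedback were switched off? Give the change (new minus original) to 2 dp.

Original: g = 0.8279, ΔT = 1.6/(1−0.8279) = 9.2969 °C.
Without cloud: g' = 0.4779, ΔT' = 1.6/(1−0.4779) = 3.0645 °C.
Change = 3.0645 − 9.2969 = -6.23 °C.

-6.23 °C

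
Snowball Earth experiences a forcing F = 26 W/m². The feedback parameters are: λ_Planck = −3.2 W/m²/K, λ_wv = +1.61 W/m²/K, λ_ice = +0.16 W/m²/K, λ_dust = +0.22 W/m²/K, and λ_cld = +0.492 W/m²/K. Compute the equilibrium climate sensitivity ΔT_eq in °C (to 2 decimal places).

36.21 °C

Net feedback parameter λ = (−3.2) + (+1.61) + (+0.16) + (+0.22) + (+0.492) = -0.718 W/m²/K.
ΔT = −F/λ = −26/(-0.718) = 36.21 °C.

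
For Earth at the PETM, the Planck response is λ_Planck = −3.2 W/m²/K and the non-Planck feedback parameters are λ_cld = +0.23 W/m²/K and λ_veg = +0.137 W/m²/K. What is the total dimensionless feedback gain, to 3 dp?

0.115

Convert to gains: g_cld = 0.23/3.2 = 0.07187; g_veg = 0.137/3.2 = 0.04281.
Total gain g = 0.11468.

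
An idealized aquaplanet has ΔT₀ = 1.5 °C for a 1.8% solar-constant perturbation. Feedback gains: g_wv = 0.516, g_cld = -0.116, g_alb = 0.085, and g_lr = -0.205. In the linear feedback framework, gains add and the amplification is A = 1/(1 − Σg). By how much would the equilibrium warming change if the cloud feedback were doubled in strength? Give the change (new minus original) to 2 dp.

Original: g = 0.28, ΔT = 1.5/(1−0.28) = 2.0833 °C.
With doubled cloud: g' = 0.164, ΔT' = 1.5/(1−0.164) = 1.7943 °C.
Change = 1.7943 − 2.0833 = -0.29 °C.

-0.29 °C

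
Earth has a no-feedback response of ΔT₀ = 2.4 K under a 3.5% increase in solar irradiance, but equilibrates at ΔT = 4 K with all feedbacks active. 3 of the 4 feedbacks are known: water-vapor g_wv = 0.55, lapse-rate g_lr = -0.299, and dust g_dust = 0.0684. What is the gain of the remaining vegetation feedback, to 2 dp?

Amplification A = ΔT/ΔT₀ = 4/2.4 = 1.667.
Total gain g = 1 − 1/A = 1 − 1/1.667 = 0.4001.
Known gains sum to 0.55 − 0.299 + 0.0684 = 0.3194.
g_veg = 0.4001 − 0.3194 = 0.08.

0.08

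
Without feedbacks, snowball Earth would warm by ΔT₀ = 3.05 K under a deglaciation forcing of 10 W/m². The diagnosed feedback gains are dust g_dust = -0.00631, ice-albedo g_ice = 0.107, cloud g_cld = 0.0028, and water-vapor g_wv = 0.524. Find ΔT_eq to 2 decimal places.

8.19 K

Total gain g = -0.00631 + 0.107 + 0.0028 + 0.524 = 0.62749.
Amplification A = 1/(1 − 0.62749) = 2.684.
ΔT = 3.05 × 2.684 = 8.19 K.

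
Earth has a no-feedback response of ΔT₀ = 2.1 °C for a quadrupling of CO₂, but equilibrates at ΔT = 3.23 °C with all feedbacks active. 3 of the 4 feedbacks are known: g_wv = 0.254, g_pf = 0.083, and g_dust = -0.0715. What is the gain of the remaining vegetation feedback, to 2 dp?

Amplification A = ΔT/ΔT₀ = 3.23/2.1 = 1.538.
Total gain g = 1 − 1/A = 1 − 1/1.538 = 0.3498.
Known gains sum to 0.254 + 0.083 − 0.0715 = 0.2655.
g_veg = 0.3498 − 0.2655 = 0.08.

0.08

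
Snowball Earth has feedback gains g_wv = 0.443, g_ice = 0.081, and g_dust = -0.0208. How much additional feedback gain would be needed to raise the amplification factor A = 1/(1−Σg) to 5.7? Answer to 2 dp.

Current total gain = 0.5032.
Target gain for A = 5.7: g* = 1 − 1/5.7 = 0.8246.
Additional gain needed = 0.8246 − 0.5032 = 0.32.

0.32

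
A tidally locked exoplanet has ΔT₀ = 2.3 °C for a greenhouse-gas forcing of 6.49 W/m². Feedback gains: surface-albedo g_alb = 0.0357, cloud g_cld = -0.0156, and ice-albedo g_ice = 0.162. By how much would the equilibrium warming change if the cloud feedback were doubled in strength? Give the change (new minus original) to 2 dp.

Original: g = 0.1821, ΔT = 2.3/(1−0.1821) = 2.8121 °C.
With doubled cloud: g' = 0.1665, ΔT' = 2.3/(1−0.1665) = 2.7594 °C.
Change = 2.7594 − 2.8121 = -0.05 °C.

-0.05 °C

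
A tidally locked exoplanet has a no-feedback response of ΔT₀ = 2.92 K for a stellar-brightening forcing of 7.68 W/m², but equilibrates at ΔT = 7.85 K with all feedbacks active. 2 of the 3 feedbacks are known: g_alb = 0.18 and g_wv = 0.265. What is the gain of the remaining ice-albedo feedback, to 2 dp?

0.18

Amplification A = ΔT/ΔT₀ = 7.85/2.92 = 2.688.
Total gain g = 1 − 1/A = 1 − 1/2.688 = 0.628.
Known gains sum to 0.18 + 0.265 = 0.445.
g_ice = 0.628 − 0.445 = 0.18.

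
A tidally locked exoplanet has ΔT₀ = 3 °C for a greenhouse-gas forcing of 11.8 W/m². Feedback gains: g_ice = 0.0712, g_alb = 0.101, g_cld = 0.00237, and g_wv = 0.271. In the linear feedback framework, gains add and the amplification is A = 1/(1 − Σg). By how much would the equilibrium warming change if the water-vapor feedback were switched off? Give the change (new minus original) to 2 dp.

Original: g = 0.44557, ΔT = 3/(1−0.44557) = 5.4110 °C.
Without water-vapor: g' = 0.17457, ΔT' = 3/(1−0.17457) = 3.6345 °C.
Change = 3.6345 − 5.4110 = -1.78 °C.

-1.78 °C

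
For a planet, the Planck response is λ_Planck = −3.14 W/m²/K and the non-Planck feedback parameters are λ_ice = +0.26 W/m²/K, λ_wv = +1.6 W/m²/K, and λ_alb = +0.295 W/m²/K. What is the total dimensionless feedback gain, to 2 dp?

0.69

Convert to gains: g_ice = 0.26/3.14 = 0.0828; g_wv = 1.6/3.14 = 0.5096; g_alb = 0.295/3.14 = 0.09395.
Total gain g = 0.68635.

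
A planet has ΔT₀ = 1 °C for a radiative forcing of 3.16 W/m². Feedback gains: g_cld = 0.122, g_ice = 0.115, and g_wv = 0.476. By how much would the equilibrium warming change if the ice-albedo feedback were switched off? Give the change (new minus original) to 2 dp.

-1.00 °C

Original: g = 0.713, ΔT = 1/(1−0.713) = 3.4843 °C.
Without ice-albedo: g' = 0.598, ΔT' = 1/(1−0.598) = 2.4876 °C.
Change = 2.4876 − 3.4843 = -1.00 °C.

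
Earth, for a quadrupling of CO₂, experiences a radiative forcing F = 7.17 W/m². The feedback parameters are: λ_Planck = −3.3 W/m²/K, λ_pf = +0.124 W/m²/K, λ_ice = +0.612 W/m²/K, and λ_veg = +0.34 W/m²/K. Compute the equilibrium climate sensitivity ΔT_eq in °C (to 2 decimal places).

Net feedback parameter λ = (−3.3) + (+0.124) + (+0.612) + (+0.34) = -2.224 W/m²/K.
ΔT = −F/λ = −7.17/(-2.224) = 3.22 °C.

3.22 °C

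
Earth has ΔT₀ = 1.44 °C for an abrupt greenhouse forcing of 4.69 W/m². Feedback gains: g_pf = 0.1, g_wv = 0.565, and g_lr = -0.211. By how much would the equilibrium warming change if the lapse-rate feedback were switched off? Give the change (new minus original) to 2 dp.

Original: g = 0.454, ΔT = 1.44/(1−0.454) = 2.6374 °C.
Without lapse-rate: g' = 0.665, ΔT' = 1.44/(1−0.665) = 4.2985 °C.
Change = 4.2985 − 2.6374 = 1.66 °C.

1.66 °C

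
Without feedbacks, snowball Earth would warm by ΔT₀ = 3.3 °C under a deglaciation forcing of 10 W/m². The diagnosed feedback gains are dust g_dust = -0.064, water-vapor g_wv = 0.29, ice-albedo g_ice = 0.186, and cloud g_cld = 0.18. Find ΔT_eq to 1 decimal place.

Total gain g = -0.064 + 0.29 + 0.186 + 0.18 = 0.592.
Amplification A = 1/(1 − 0.592) = 2.451.
ΔT = 3.3 × 2.451 = 8.1 °C.

8.1 °C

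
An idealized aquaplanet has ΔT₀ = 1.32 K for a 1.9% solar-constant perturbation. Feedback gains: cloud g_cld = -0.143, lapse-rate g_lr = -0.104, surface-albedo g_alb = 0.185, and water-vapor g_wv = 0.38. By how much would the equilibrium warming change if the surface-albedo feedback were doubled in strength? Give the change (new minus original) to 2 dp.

Original: g = 0.318, ΔT = 1.32/(1−0.318) = 1.9355 K.
With doubled surface-albedo: g' = 0.503, ΔT' = 1.32/(1−0.503) = 2.6559 K.
Change = 2.6559 − 1.9355 = 0.72 K.

0.72 K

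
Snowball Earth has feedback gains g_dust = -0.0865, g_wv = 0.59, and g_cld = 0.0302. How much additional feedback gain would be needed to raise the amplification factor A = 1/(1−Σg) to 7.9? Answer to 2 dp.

0.34

Current total gain = 0.5337.
Target gain for A = 7.9: g* = 1 − 1/7.9 = 0.8734.
Additional gain needed = 0.8734 − 0.5337 = 0.34.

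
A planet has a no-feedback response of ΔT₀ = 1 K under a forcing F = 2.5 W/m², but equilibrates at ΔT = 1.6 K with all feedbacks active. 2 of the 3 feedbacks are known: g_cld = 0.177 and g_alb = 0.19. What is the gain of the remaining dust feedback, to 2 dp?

0.01

Amplification A = ΔT/ΔT₀ = 1.6/1 = 1.6.
Total gain g = 1 − 1/A = 1 − 1/1.6 = 0.375.
Known gains sum to 0.177 + 0.19 = 0.367.
g_dust = 0.375 − 0.367 = 0.01.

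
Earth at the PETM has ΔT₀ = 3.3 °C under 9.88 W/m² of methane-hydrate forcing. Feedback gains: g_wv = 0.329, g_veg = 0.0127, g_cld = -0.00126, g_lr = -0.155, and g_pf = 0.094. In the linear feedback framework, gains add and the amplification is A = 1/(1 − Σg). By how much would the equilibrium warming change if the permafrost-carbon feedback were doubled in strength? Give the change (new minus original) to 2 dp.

0.69 °C

Original: g = 0.27944, ΔT = 3.3/(1−0.27944) = 4.5798 °C.
With doubled permafrost-carbon: g' = 0.37344, ΔT' = 3.3/(1−0.37344) = 5.2669 °C.
Change = 5.2669 − 4.5798 = 0.69 °C.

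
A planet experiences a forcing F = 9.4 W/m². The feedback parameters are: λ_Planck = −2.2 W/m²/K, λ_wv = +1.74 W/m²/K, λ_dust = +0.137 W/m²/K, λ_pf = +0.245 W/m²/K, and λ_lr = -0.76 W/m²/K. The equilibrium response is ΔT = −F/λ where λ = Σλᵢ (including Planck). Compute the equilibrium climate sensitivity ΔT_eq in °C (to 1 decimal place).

11.2 °C

Net feedback parameter λ = (−2.2) + (+1.74) + (+0.137) + (+0.245) + (-0.76) = -0.838 W/m²/K.
ΔT = −F/λ = −9.4/(-0.838) = 11.2 °C.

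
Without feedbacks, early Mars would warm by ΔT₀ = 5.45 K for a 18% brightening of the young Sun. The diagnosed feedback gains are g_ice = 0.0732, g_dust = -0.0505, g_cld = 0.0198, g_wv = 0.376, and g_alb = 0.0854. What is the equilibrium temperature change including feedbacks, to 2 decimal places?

Total gain g = 0.0732 − 0.0505 + 0.0198 + 0.376 + 0.0854 = 0.5039.
Amplification A = 1/(1 − 0.5039) = 2.016.
ΔT = 5.45 × 2.016 = 10.99 K.

10.99 K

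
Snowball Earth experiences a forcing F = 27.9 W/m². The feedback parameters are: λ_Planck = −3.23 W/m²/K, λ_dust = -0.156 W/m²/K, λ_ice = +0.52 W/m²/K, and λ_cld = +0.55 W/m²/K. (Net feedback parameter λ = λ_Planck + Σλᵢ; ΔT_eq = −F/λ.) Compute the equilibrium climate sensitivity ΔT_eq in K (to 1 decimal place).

Net feedback parameter λ = (−3.23) + (-0.156) + (+0.52) + (+0.55) = -2.316 W/m²/K.
ΔT = −F/λ = −27.9/(-2.316) = 12.0 K.

12.0 K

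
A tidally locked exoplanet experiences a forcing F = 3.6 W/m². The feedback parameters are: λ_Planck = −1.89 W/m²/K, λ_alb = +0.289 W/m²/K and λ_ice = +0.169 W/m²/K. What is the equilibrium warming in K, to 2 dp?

Net feedback parameter λ = (−1.89) + (+0.289) + (+0.169) = -1.432 W/m²/K.
ΔT = −F/λ = −3.6/(-1.432) = 2.51 K.

2.51 K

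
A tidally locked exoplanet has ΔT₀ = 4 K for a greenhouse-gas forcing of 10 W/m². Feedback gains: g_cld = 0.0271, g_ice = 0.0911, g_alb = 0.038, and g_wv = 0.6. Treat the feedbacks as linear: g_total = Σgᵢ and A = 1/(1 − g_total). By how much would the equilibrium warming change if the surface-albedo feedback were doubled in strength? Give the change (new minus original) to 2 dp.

Original: g = 0.7562, ΔT = 4/(1−0.7562) = 16.4069 K.
With doubled surface-albedo: g' = 0.7942, ΔT' = 4/(1−0.7942) = 19.4363 K.
Change = 19.4363 − 16.4069 = 3.03 K.

3.03 K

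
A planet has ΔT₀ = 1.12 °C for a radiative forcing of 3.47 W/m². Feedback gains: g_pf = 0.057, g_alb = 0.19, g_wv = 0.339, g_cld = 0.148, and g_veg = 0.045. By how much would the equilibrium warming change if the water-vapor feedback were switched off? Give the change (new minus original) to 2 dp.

-3.07 °C

Original: g = 0.779, ΔT = 1.12/(1−0.779) = 5.0679 °C.
Without water-vapor: g' = 0.44, ΔT' = 1.12/(1−0.44) = 2.0000 °C.
Change = 2.0000 − 5.0679 = -3.07 °C.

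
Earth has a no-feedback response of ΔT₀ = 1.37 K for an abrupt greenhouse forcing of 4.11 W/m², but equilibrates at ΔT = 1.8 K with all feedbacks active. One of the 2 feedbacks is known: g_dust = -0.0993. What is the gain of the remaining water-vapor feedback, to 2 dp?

0.34

Amplification A = ΔT/ΔT₀ = 1.8/1.37 = 1.314.
Total gain g = 1 − 1/A = 1 − 1/1.314 = 0.239.
The known gain is -0.0993.
g_wv = 0.239 + 0.0993 = 0.34.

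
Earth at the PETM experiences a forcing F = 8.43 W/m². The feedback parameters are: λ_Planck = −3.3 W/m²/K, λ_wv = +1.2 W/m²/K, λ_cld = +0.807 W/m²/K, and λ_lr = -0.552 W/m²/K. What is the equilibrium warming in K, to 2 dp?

4.57 K

Net feedback parameter λ = (−3.3) + (+1.2) + (+0.807) + (-0.552) = -1.845 W/m²/K.
ΔT = −F/λ = −8.43/(-1.845) = 4.57 K.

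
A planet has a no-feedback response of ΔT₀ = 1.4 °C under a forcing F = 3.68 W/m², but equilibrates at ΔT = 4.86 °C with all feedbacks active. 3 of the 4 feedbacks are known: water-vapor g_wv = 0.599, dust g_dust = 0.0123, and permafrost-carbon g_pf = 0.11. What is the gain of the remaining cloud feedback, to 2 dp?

-0.01

Amplification A = ΔT/ΔT₀ = 4.86/1.4 = 3.471.
Total gain g = 1 − 1/A = 1 − 1/3.471 = 0.7119.
Known gains sum to 0.599 + 0.0123 + 0.11 = 0.7213.
g_cld = 0.7119 − 0.7213 = -0.01.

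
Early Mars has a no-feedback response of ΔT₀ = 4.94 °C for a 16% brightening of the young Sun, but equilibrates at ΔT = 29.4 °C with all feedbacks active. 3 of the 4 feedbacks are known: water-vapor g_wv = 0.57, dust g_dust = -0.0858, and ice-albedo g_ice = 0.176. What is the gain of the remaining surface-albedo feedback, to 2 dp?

0.17

Amplification A = ΔT/ΔT₀ = 29.4/4.94 = 5.951.
Total gain g = 1 − 1/A = 1 − 1/5.951 = 0.832.
Known gains sum to 0.57 − 0.0858 + 0.176 = 0.6602.
g_alb = 0.832 − 0.6602 = 0.17.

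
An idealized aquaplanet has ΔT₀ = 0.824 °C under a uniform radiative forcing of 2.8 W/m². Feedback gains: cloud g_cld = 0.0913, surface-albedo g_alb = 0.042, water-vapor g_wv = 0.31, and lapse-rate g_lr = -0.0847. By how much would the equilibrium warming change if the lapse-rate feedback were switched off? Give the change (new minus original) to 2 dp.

0.20 °C

Original: g = 0.3586, ΔT = 0.824/(1−0.3586) = 1.2847 °C.
Without lapse-rate: g' = 0.4433, ΔT' = 0.824/(1−0.4433) = 1.4802 °C.
Change = 1.4802 − 1.2847 = 0.20 °C.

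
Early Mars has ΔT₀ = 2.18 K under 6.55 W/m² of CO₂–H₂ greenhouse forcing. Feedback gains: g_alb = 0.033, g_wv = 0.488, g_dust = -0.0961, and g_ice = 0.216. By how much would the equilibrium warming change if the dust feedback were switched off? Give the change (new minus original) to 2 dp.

Original: g = 0.6409, ΔT = 2.18/(1−0.6409) = 6.0707 K.
Without dust: g' = 0.737, ΔT' = 2.18/(1−0.737) = 8.2890 K.
Change = 8.2890 − 6.0707 = 2.22 K.

2.22 K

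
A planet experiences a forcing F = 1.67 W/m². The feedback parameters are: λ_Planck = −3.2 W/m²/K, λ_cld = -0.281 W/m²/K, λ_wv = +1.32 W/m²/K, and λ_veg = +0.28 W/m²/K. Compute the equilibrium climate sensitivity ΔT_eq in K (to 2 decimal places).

0.89 K

Net feedback parameter λ = (−3.2) + (-0.281) + (+1.32) + (+0.28) = -1.881 W/m²/K.
ΔT = −F/λ = −1.67/(-1.881) = 0.89 K.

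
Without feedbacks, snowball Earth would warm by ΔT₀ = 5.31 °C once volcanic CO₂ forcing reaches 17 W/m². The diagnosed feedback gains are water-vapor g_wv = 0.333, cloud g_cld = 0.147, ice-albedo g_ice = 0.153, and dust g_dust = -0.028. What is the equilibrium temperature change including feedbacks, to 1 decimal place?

13.4 °C

Total gain g = 0.333 + 0.147 + 0.153 − 0.028 = 0.605.
Amplification A = 1/(1 − 0.605) = 2.532.
ΔT = 5.31 × 2.532 = 13.4 °C.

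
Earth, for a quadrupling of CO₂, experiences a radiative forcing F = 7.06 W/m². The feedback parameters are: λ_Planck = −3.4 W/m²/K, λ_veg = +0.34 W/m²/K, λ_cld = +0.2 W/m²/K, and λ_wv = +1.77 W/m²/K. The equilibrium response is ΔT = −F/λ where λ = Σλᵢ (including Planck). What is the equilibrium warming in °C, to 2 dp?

Net feedback parameter λ = (−3.4) + (+0.34) + (+0.2) + (+1.77) = -1.09 W/m²/K.
ΔT = −F/λ = −7.06/(-1.09) = 6.48 °C.

6.48 °C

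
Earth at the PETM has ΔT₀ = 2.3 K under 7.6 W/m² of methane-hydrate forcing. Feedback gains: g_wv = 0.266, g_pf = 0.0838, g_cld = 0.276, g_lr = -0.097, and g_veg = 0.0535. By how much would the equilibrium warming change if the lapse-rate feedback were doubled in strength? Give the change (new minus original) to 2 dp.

Original: g = 0.5823, ΔT = 2.3/(1−0.5823) = 5.5063 K.
With doubled lapse-rate: g' = 0.4853, ΔT' = 2.3/(1−0.4853) = 4.4686 K.
Change = 4.4686 − 5.5063 = -1.04 K.

-1.04 K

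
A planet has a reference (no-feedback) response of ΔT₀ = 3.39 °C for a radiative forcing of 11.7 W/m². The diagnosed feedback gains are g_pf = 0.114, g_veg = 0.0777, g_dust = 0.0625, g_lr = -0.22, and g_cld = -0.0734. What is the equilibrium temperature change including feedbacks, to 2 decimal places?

Total gain g = 0.114 + 0.0777 + 0.0625 − 0.22 − 0.0734 = -0.0392.
Amplification A = 1/(1 + 0.0392) = 0.9623.
ΔT = 3.39 × 0.9623 = 3.26 °C.

3.26 °C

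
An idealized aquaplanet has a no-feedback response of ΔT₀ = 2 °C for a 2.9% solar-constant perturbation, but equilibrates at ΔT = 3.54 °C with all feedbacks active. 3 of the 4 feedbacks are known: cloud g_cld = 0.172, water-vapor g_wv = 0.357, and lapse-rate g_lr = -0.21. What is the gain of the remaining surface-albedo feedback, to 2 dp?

0.12

Amplification A = ΔT/ΔT₀ = 3.54/2 = 1.77.
Total gain g = 1 − 1/A = 1 − 1/1.77 = 0.435.
Known gains sum to 0.172 + 0.357 − 0.21 = 0.319.
g_alb = 0.435 − 0.319 = 0.12.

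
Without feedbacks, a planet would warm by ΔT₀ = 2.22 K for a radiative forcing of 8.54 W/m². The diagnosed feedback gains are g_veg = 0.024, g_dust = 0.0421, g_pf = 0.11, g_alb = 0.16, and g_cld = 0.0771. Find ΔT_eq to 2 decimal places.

3.78 K

Total gain g = 0.024 + 0.0421 + 0.11 + 0.16 + 0.0771 = 0.4132.
Amplification A = 1/(1 − 0.4132) = 1.704.
ΔT = 2.22 × 1.704 = 3.78 K.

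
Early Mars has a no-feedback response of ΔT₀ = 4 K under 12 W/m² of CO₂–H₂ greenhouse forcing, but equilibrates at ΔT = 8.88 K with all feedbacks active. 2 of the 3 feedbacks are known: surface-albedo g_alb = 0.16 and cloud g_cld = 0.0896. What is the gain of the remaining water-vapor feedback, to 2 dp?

Amplification A = ΔT/ΔT₀ = 8.88/4 = 2.22.
Total gain g = 1 − 1/A = 1 − 1/2.22 = 0.5495.
Known gains sum to 0.16 + 0.0896 = 0.2496.
g_wv = 0.5495 − 0.2496 = 0.30.

0.30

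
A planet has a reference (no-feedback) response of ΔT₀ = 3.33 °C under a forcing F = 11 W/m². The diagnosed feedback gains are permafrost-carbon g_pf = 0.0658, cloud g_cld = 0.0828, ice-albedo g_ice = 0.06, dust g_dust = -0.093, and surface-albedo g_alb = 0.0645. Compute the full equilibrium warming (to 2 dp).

4.06 °C

Total gain g = 0.0658 + 0.0828 + 0.06 − 0.093 + 0.0645 = 0.1801.
Amplification A = 1/(1 − 0.1801) = 1.22.
ΔT = 3.33 × 1.22 = 4.06 °C.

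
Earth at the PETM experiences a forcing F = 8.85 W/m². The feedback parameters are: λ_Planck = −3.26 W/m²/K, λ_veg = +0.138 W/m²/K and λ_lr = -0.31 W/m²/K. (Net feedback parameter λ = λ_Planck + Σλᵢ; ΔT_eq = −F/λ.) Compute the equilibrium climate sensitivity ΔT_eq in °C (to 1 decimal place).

Net feedback parameter λ = (−3.26) + (+0.138) + (-0.31) = -3.432 W/m²/K.
ΔT = −F/λ = −8.85/(-3.432) = 2.6 °C.

2.6 °C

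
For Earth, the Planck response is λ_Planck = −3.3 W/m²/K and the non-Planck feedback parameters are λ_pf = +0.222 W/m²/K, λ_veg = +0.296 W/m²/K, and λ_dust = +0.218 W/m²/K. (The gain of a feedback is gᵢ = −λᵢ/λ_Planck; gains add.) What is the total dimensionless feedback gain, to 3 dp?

0.223

Convert to gains: g_pf = 0.222/3.3 = 0.06727; g_veg = 0.296/3.3 = 0.0897; g_dust = 0.218/3.3 = 0.06606.
Total gain g = 0.22303.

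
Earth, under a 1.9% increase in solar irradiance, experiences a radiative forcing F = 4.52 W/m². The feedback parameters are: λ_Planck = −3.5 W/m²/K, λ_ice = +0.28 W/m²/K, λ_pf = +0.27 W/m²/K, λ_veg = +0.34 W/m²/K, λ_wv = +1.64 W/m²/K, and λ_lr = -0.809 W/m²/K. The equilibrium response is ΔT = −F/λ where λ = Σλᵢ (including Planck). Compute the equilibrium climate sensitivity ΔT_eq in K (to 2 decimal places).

2.54 K

Net feedback parameter λ = (−3.5) + (+0.28) + (+0.27) + (+0.34) + (+1.64) + (-0.809) = -1.779 W/m²/K.
ΔT = −F/λ = −4.52/(-1.779) = 2.54 K.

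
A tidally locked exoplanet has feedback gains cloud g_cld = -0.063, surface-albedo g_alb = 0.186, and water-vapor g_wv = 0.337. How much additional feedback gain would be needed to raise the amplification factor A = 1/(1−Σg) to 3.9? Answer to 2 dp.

0.28

Current total gain = 0.46.
Target gain for A = 3.9: g* = 1 − 1/3.9 = 0.7436.
Additional gain needed = 0.7436 − 0.46 = 0.28.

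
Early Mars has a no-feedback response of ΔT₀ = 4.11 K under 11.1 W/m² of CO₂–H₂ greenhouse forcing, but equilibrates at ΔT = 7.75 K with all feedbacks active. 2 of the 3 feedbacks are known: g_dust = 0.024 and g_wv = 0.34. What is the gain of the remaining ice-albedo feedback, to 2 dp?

0.11

Amplification A = ΔT/ΔT₀ = 7.75/4.11 = 1.886.
Total gain g = 1 − 1/A = 1 − 1/1.886 = 0.4698.
Known gains sum to 0.024 + 0.34 = 0.364.
g_ice = 0.4698 − 0.364 = 0.11.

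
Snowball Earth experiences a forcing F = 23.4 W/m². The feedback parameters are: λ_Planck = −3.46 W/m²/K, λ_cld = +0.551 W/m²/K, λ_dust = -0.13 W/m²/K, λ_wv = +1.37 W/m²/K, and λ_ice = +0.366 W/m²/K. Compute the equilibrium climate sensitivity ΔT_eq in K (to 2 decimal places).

17.96 K

Net feedback parameter λ = (−3.46) + (+0.551) + (-0.13) + (+1.37) + (+0.366) = -1.303 W/m²/K.
ΔT = −F/λ = −23.4/(-1.303) = 17.96 K.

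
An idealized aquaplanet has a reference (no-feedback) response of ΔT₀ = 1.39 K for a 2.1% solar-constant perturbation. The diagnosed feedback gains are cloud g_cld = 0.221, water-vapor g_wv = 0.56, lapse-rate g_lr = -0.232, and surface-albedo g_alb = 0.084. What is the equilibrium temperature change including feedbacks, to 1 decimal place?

3.8 K

Total gain g = 0.221 + 0.56 − 0.232 + 0.084 = 0.633.
Amplification A = 1/(1 − 0.633) = 2.725.
ΔT = 1.39 × 2.725 = 3.8 K.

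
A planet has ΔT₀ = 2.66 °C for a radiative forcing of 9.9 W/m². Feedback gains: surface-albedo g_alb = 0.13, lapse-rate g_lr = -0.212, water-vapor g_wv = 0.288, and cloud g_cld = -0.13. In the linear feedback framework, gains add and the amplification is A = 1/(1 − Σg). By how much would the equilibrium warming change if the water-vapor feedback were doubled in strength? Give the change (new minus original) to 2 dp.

Original: g = 0.076, ΔT = 2.66/(1−0.076) = 2.8788 °C.
With doubled water-vapor: g' = 0.364, ΔT' = 2.66/(1−0.364) = 4.1824 °C.
Change = 4.1824 − 2.8788 = 1.30 °C.

1.30 °C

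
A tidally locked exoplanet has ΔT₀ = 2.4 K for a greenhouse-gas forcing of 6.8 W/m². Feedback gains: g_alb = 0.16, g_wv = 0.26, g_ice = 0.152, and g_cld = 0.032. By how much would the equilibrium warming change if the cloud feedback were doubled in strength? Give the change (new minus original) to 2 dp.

0.53 K

Original: g = 0.604, ΔT = 2.4/(1−0.604) = 6.0606 K.
With doubled cloud: g' = 0.636, ΔT' = 2.4/(1−0.636) = 6.5934 K.
Change = 6.5934 − 6.0606 = 0.53 K.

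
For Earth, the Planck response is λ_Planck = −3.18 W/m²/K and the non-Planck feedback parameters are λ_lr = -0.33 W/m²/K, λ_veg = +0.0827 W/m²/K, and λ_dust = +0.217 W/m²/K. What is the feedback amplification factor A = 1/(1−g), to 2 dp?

0.99

Convert to gains: g_lr = -0.33/3.18 = -0.1038; g_veg = 0.0827/3.18 = 0.02601; g_dust = 0.217/3.18 = 0.06824.
Total gain g = -0.00955.
A = 1/(1 + 0.00955) = 0.99.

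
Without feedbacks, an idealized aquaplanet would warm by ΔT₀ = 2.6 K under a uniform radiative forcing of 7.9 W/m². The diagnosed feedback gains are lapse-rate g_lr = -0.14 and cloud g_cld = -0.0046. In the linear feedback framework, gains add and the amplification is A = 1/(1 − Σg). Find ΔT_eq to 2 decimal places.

Total gain g = -0.14 − 0.0046 = -0.1446.
Amplification A = 1/(1 + 0.1446) = 0.8737.
ΔT = 2.6 × 0.8737 = 2.27 K.

2.27 K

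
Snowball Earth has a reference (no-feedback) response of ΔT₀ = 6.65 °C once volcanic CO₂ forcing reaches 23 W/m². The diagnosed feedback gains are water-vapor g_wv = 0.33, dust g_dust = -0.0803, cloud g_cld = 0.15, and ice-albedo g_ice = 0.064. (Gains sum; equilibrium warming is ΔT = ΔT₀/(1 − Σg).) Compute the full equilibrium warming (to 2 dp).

12.40 °C

Total gain g = 0.33 − 0.0803 + 0.15 + 0.064 = 0.4637.
Amplification A = 1/(1 − 0.4637) = 1.865.
ΔT = 6.65 × 1.865 = 12.40 °C.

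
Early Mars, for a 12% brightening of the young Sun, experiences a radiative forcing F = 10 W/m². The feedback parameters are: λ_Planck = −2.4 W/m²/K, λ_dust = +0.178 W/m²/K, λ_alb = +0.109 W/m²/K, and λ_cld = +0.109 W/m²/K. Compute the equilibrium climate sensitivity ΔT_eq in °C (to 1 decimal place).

Net feedback parameter λ = (−2.4) + (+0.178) + (+0.109) + (+0.109) = -2.004 W/m²/K.
ΔT = −F/λ = −10/(-2.004) = 5.0 °C.

5.0 °C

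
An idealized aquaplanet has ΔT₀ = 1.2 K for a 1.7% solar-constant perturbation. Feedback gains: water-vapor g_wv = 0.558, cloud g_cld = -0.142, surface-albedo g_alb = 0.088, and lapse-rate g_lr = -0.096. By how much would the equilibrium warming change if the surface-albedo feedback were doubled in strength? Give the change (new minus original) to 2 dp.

0.35 K

Original: g = 0.408, ΔT = 1.2/(1−0.408) = 2.0270 K.
With doubled surface-albedo: g' = 0.496, ΔT' = 1.2/(1−0.496) = 2.3810 K.
Change = 2.3810 − 2.0270 = 0.35 K.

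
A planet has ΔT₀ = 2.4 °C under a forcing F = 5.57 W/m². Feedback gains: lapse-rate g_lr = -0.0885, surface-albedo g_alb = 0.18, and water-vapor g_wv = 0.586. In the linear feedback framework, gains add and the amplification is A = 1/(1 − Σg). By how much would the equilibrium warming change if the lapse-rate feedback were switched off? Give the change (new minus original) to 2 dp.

Original: g = 0.6775, ΔT = 2.4/(1−0.6775) = 7.4419 °C.
Without lapse-rate: g' = 0.766, ΔT' = 2.4/(1−0.766) = 10.2564 °C.
Change = 10.2564 − 7.4419 = 2.81 °C.

2.81 °C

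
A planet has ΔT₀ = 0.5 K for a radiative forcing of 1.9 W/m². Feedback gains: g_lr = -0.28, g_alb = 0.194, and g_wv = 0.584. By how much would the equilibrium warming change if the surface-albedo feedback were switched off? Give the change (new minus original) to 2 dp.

Original: g = 0.498, ΔT = 0.5/(1−0.498) = 0.9960 K.
Without surface-albedo: g' = 0.304, ΔT' = 0.5/(1−0.304) = 0.7184 K.
Change = 0.7184 − 0.9960 = -0.28 K.

-0.28 K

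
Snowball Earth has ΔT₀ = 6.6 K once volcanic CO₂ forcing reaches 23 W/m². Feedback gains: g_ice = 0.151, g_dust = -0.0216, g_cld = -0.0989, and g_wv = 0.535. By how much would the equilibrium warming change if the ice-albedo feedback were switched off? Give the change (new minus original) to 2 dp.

Original: g = 0.5655, ΔT = 6.6/(1−0.5655) = 15.1899 K.
Without ice-albedo: g' = 0.4145, ΔT' = 6.6/(1−0.4145) = 11.2724 K.
Change = 11.2724 − 15.1899 = -3.92 K.

-3.92 K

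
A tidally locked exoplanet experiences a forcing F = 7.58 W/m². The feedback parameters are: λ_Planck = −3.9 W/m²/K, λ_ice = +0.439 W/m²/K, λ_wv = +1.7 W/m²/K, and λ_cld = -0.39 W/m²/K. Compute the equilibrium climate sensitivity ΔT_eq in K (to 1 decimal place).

3.5 K

Net feedback parameter λ = (−3.9) + (+0.439) + (+1.7) + (-0.39) = -2.151 W/m²/K.
ΔT = −F/λ = −7.58/(-2.151) = 3.5 K.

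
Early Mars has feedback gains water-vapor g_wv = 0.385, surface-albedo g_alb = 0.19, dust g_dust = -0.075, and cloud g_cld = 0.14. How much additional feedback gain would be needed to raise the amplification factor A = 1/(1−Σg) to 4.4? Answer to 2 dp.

0.13

Current total gain = 0.64.
Target gain for A = 4.4: g* = 1 − 1/4.4 = 0.7727.
Additional gain needed = 0.7727 − 0.64 = 0.13.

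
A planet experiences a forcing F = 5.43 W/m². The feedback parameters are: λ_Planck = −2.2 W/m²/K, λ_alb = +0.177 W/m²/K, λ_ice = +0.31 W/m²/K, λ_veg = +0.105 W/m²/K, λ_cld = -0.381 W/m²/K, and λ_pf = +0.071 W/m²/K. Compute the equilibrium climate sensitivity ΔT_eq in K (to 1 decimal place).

2.8 K

Net feedback parameter λ = (−2.2) + (+0.177) + (+0.31) + (+0.105) + (-0.381) + (+0.071) = -1.918 W/m²/K.
ΔT = −F/λ = −5.43/(-1.918) = 2.8 K.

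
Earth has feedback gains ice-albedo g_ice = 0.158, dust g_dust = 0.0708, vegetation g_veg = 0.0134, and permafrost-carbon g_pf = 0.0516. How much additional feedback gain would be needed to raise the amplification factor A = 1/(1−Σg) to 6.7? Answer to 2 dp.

0.56

Current total gain = 0.2938.
Target gain for A = 6.7: g* = 1 − 1/6.7 = 0.8507.
Additional gain needed = 0.8507 − 0.2938 = 0.56.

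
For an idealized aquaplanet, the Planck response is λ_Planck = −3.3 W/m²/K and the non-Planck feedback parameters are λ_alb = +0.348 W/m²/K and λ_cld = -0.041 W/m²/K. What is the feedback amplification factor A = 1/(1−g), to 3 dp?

1.103

Convert to gains: g_alb = 0.348/3.3 = 0.1055; g_cld = -0.041/3.3 = -0.01242.
Total gain g = 0.09308.
A = 1/(1 − 0.09308) = 1.103.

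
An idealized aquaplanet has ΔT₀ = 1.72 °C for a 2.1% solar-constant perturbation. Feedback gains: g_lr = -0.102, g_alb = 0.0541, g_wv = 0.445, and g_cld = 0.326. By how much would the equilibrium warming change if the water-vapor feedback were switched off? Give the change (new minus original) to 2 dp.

Original: g = 0.7231, ΔT = 1.72/(1−0.7231) = 6.2116 °C.
Without water-vapor: g' = 0.2781, ΔT' = 1.72/(1−0.2781) = 2.3826 °C.
Change = 2.3826 − 6.2116 = -3.83 °C.

-3.83 °C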